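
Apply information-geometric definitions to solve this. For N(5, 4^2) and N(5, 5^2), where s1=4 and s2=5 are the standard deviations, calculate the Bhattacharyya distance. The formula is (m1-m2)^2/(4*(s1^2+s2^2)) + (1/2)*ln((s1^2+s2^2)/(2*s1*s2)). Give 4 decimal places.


Bhattacharyya distance between two Gaussians:
DB = (m1-m2)^2/(4*(s1^2+s2^2)) + (1/2)*ln((s1^2+s2^2)/(2*s1*s2)).
(m1-m2)^2 = (0)^2 = 0.
s1^2+s2^2 = 16 + 25 = 41.
term1 = 0/164 = 0.0.
term2 = 0.5*ln(41/40.0) = 0.012346.
DB = 0.0 + 0.012346 = 0.0123

0.0123


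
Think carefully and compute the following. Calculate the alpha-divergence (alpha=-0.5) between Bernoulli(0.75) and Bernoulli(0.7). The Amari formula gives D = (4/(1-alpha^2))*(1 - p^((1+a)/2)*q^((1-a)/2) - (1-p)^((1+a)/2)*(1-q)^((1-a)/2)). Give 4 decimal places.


Amari alpha-divergence:
D = (4/(1-alpha^2))*(1 - p^((1+a)/2)*q^((1-a)/2) - (1-p)^((1+a)/2)*(1-q)^((1-a)/2)).
alpha = -0.5, p = 0.75, q = 0.7.
e1 = (1+alpha)/2 = 0.25, e2 = (1-alpha)/2 = 0.75.
t1 = p^e1 * q^e2 = 0.75^0.25 * 0.7^0.75 = 0.712178.
t2 = (1-p)^e1 * (1-q)^e2 = 0.25^0.25 * 0.3^0.75 = 0.286633.
4/(1-alpha^2) = 5.333333.
D = 5.333333*(1 - 0.712178 - 0.286633) = 0.0063

0.0063


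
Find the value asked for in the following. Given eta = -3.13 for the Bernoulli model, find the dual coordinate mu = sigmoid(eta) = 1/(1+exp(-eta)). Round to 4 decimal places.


Dual coordinate (expectation parameter) for Bernoulli:
mu = 1/(1+exp(-eta)).
eta = -3.13.
exp(-eta) = exp(3.13) = 22.87398.
mu = 1/(1+22.87398) = 0.0419

0.0419


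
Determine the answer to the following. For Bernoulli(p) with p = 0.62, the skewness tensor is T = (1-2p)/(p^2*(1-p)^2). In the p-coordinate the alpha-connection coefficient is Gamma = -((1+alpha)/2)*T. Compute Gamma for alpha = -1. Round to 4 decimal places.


Skewness (Amari-Chentsov) tensor: T = (1-2p)/(p^2*(1-p)^2).
p = 0.62, 1-2p = -0.24, p^2 = 0.3844, (1-p)^2 = 0.1444.
T = -0.24/(0.3844 * 0.1444) = -4.323751.
In the p-coordinate, Gamma^(alpha) = Gamma^(0) - (alpha/2)*T with Gamma^(0) = (1/2)*g'(p) = -T/2,
so Gamma^(alpha) = -((1+alpha)/2)*T.
alpha = -1, -(1+alpha)/2 = 0.0.
Gamma = 0.0 * -4.323751 = 0.0000

0.0000


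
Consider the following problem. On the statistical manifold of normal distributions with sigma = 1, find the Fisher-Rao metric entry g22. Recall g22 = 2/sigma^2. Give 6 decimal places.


For the 2-parameter normal family, the Fisher metric has:
  g11 = 1/sigma^2, g22 = 2/sigma^2.
sigma = 1, sigma^2 = 1.
g22 = 2.000000

2.000000


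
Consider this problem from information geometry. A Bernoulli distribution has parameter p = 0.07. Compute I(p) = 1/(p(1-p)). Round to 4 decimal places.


For Bernoulli(p), Fisher information is I(p) = 1/(p*(1-p)).
p = 0.07, 1-p = 0.93.
p*(1-p) = 0.0651.
I(p) = 1/0.0651 = 15.3610

15.3610


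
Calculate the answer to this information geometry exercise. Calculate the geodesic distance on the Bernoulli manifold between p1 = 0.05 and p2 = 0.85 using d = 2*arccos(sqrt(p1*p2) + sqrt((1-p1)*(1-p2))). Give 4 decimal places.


Geodesic distance on Bernoulli manifold:
d(p1,p2) = 2*arccos(sqrt(p1*p2) + sqrt((1-p1)*(1-p2))).
sqrt(p1*p2) = sqrt(0.05*0.85) = 0.206155.
sqrt((1-p1)*(1-p2)) = sqrt(0.95*0.15) = 0.377492.
arg = 0.206155 + 0.377492 = 0.583647.
d = 2*arccos(0.583647) = 1.8952

1.8952


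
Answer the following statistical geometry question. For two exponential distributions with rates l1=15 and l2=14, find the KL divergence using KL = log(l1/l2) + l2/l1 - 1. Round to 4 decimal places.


KL divergence for exponential family:
KL = log(l1/l2) + l2/l1 - 1.
log(15/14) = 0.068993.
14/15 = 0.933333.
KL = 0.068993 + 0.933333 - 1 = 0.0023

0.0023


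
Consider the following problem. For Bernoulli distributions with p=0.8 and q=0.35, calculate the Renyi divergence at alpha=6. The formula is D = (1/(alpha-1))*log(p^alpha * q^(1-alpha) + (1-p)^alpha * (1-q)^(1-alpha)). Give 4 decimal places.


Renyi divergence of order alpha between Bernoulli distributions:
D = (1/(alpha-1))*log(p^alpha * q^(1-alpha) + (1-p)^alpha * (1-q)^(1-alpha)).
alpha = 6, p = 0.8, q = 0.35.
p^alpha * q^(1-alpha) = 0.8^6 * 0.35^-5 = 49.911394.
(1-p)^alpha * (1-q)^(1-alpha) = 0.2^6 * 0.65^-5 = 0.000552.
sum = 49.911394 + 0.000552 = 49.911946.
D = (1/5)*log(49.911946) = 0.7821

0.7821


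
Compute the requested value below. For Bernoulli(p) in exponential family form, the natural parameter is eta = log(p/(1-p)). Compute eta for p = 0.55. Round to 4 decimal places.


Natural parameter for Bernoulli: eta = log(p/(1-p)).
p = 0.55, 1-p = 0.45.
p/(1-p) = 1.222222.
eta = log(1.222222) = 0.2007

0.2007


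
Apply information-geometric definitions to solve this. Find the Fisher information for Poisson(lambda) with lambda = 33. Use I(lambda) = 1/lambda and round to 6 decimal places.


Fisher information for Poisson: I(lambda) = 1/lambda.
lambda = 33.
I(lambda) = 1/33 = 0.030303

0.030303


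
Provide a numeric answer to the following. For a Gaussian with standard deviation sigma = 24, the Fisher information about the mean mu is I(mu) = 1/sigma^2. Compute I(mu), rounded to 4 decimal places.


The Fisher information for the mean of a normal distribution is I(mu) = 1/sigma^2.
sigma = 24, so sigma^2 = 576.
I(mu) = 1/576 = 0.0017

0.0017


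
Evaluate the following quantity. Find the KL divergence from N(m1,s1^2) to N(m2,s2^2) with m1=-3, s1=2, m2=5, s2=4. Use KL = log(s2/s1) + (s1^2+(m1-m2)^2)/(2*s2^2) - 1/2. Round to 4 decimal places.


KL divergence between normal distributions:
KL = log(s2/s1) + (s1^2 + (m1-m2)^2)/(2*s2^2) - 1/2.
log(4/2) = 0.693147.
(2^2 + (-3-5)^2)/(2*4^2) = (4 + 64)/32 = 2.125.
KL = 0.693147 + 2.125 - 0.5 = 2.3181

2.3181


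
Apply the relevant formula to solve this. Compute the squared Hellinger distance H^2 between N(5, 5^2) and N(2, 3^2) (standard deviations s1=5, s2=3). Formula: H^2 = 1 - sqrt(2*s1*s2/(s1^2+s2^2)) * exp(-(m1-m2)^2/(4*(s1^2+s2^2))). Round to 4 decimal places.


Squared Hellinger distance for Gaussians:
H^2 = 1 - sqrt(2*s1*s2/(s1^2+s2^2)) * exp(-(m1-m2)^2/(4*(s1^2+s2^2))).
s1^2 = 25, s2^2 = 9, s1^2+s2^2 = 34.
sqrt(2*5*3/(34)) = 0.939336.
(m1-m2)^2 = (3)^2 = 9.
exp(-9/(4*34)) = exp(-0.066176) = 0.935966.
H^2 = 1 - 0.939336*0.935966 = 0.1208

0.1208


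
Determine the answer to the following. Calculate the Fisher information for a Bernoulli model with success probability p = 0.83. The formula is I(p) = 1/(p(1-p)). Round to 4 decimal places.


For Bernoulli(p), Fisher information is I(p) = 1/(p*(1-p)).
p = 0.83, 1-p = 0.17.
p*(1-p) = 0.1411.
I(p) = 1/0.1411 = 7.0872

7.0872


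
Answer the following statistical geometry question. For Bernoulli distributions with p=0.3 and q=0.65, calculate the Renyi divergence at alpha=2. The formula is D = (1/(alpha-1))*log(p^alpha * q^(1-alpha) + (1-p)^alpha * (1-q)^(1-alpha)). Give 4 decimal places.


Renyi divergence of order alpha between Bernoulli distributions:
D = (1/(alpha-1))*log(p^alpha * q^(1-alpha) + (1-p)^alpha * (1-q)^(1-alpha)).
alpha = 2, p = 0.3, q = 0.65.
p^alpha * q^(1-alpha) = 0.3^2 * 0.65^-1 = 0.138462.
(1-p)^alpha * (1-q)^(1-alpha) = 0.7^2 * 0.35^-1 = 1.4.
sum = 0.138462 + 1.4 = 1.538462.
D = (1/1)*log(1.538462) = 0.4308

0.4308


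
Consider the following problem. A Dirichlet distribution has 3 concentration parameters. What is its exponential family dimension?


Exponential family dimension calculation:
Dirichlet with 3 components has 3 natural parameters.

3


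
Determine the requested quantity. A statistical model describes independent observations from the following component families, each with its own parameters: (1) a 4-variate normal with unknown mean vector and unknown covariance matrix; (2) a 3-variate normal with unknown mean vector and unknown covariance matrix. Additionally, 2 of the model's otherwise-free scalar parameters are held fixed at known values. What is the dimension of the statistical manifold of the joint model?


The dimension of a statistical manifold equals the number of free
(independent) real parameters of the model. For a product of independent
blocks the parameter counts add.
- 4-variate normal: 4 (mean) + 4*5/2 = 10 (symmetric covariance) = 14.
- 3-variate normal: 3 (mean) + 3*4/2 = 6 (symmetric covariance) = 9.
Total = 14 + 9 = 23.
2 parameter(s) fixed at known values: 23 - 2 = 21.
Dimension = 21

21


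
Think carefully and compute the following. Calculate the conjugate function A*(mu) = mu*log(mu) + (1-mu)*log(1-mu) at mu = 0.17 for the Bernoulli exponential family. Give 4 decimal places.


Legendre transform for Bernoulli:
A*(mu) = mu*log(mu) + (1-mu)*log(1-mu).
mu = 0.17, 1-mu = 0.83.
mu*log(mu) = 0.17*log(0.17) = -0.301233.
(1-mu)*log(1-mu) = 0.83*log(0.83) = -0.154654.
A* = -0.301233 + -0.154654 = -0.4559

-0.4559


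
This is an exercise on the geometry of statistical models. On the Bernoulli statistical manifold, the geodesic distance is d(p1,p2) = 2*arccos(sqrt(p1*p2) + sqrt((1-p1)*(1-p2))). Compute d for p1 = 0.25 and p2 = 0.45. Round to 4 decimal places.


Geodesic distance on Bernoulli manifold:
d(p1,p2) = 2*arccos(sqrt(p1*p2) + sqrt((1-p1)*(1-p2))).
sqrt(p1*p2) = sqrt(0.25*0.45) = 0.33541.
sqrt((1-p1)*(1-p2)) = sqrt(0.75*0.55) = 0.642262.
arg = 0.33541 + 0.642262 = 0.977672.
d = 2*arccos(0.977672) = 0.4234

0.4234


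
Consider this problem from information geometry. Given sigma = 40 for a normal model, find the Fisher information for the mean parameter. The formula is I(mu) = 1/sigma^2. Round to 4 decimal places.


The Fisher information for the mean of a normal distribution is I(mu) = 1/sigma^2.
sigma = 40, so sigma^2 = 1600.
I(mu) = 1/1600 = 0.0006

0.0006


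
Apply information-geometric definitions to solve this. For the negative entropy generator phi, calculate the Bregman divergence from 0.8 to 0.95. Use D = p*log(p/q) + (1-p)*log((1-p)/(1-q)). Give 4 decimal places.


Bregman divergence with negative entropy generator:
D = p*log(p/q) + (1-p)*log((1-p)/(1-q)).
p = 0.8, q = 0.95.
p*log(p/q) = 0.8*log(0.8/0.95) = -0.13748.
(1-p)*log((1-p)/(1-q)) = 0.2*log(0.2/0.05) = 0.277259.
D = -0.13748 + 0.277259 = 0.1398

0.1398


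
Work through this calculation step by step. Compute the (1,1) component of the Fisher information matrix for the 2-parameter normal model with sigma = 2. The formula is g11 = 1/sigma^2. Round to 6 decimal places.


For the 2-parameter normal family, the Fisher metric has:
  g11 = 1/sigma^2, g22 = 2/sigma^2.
sigma = 2, sigma^2 = 4.
g11 = 0.250000

0.250000


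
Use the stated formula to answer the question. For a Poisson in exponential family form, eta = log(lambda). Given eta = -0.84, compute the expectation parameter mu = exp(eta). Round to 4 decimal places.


Expectation parameter for Poisson exponential family:
mu = exp(eta).
eta = -0.84.
mu = exp(-0.84) = 0.4317

0.4317


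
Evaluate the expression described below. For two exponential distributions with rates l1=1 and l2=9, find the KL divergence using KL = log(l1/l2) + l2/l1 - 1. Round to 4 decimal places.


KL divergence for exponential family:
KL = log(l1/l2) + l2/l1 - 1.
log(1/9) = -2.197225.
9/1 = 9.0.
KL = -2.197225 + 9.0 - 1 = 5.8028

5.8028


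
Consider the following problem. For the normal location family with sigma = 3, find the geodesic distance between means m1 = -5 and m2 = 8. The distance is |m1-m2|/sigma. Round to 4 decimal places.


On the fixed-variance normal subfamily, geodesic distance = |m1-m2|/sigma.
|-5 - 8| = 13.
sigma = 3.
d = 13/3 = 4.3333

4.3333


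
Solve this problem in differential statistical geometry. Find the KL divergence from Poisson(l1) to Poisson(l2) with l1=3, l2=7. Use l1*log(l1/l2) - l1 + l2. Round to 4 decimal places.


KL divergence for Poisson:
KL = l1*log(l1/l2) - l1 + l2.
l1 = 3, l2 = 7.
log(3/7) = -0.847298.
l1*log(l1/l2) = 3 * -0.847298 = -2.541894.
KL = -2.541894 - 3 + 7 = 1.4581

1.4581


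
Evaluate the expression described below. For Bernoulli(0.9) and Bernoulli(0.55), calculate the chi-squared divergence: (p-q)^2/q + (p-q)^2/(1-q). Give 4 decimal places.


Chi-squared divergence between Bernoulli distributions:
chi^2 = (p-q)^2/q + (p-q)^2/(1-q).
p = 0.9, q = 0.55, p-q = 0.35.
(p-q)^2 = 0.1225.
term1 = 0.1225/0.55 = 0.222727.
term2 = 0.1225/0.45 = 0.272222.
chi^2 = 0.222727 + 0.272222 = 0.4949

0.4949


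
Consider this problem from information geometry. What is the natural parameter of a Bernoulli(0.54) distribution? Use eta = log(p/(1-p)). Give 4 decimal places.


Natural parameter for Bernoulli: eta = log(p/(1-p)).
p = 0.54, 1-p = 0.46.
p/(1-p) = 1.173913.
eta = log(1.173913) = 0.1603

0.1603


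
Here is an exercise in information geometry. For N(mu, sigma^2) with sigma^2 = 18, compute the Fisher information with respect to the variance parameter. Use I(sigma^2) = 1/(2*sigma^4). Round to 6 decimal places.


Fisher information for variance: I(sigma^2) = 1/(2*sigma^4).
sigma^2 = 18, so sigma^4 = 324.
I = 1/(2*324) = 1/648 = 0.001543

0.001543


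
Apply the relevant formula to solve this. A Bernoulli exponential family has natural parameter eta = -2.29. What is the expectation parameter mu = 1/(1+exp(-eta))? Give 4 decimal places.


Dual coordinate (expectation parameter) for Bernoulli:
mu = 1/(1+exp(-eta)).
eta = -2.29.
exp(-eta) = exp(2.29) = 9.874938.
mu = 1/(1+9.874938) = 0.0920

0.0920


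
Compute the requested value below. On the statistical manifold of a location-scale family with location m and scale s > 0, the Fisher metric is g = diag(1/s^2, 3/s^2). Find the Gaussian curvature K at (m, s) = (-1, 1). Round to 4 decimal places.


The metric has the form g = (A dm^2 + B ds^2)/s^2 with A = 1, B = 3.
Substitute u = sqrt(A/B)*m: g = B*(du^2 + ds^2)/s^2, i.e. B times the
Poincare upper half-plane metric, which has constant Gaussian curvature -1.
Scaling a 2D metric by a constant c divides the Gaussian curvature by c,
so K = -1/B = -1/(3) = -0.3333 everywhere (the point (m, s) = (-1, 1) is irrelevant:
the curvature is constant).
The requested Gaussian curvature is K = -0.3333.

-0.3333


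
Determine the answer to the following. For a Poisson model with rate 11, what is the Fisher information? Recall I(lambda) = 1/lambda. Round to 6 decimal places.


Fisher information for Poisson: I(lambda) = 1/lambda.
lambda = 11.
I(lambda) = 1/11 = 0.090909

0.090909


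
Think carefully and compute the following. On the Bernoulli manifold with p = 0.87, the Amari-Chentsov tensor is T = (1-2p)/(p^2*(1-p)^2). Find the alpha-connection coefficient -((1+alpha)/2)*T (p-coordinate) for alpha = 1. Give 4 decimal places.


Skewness (Amari-Chentsov) tensor: T = (1-2p)/(p^2*(1-p)^2).
p = 0.87, 1-2p = -0.74, p^2 = 0.7569, (1-p)^2 = 0.0169.
T = -0.74/(0.7569 * 0.0169) = -57.850419.
In the p-coordinate, Gamma^(alpha) = Gamma^(0) - (alpha/2)*T with Gamma^(0) = (1/2)*g'(p) = -T/2,
so Gamma^(alpha) = -((1+alpha)/2)*T.
alpha = 1, -(1+alpha)/2 = -1.0.
Gamma = -1.0 * -57.850419 = 57.8504

57.8504


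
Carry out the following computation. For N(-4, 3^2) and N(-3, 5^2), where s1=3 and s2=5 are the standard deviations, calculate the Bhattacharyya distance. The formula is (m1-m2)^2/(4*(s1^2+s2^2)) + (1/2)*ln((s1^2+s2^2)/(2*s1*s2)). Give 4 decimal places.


Bhattacharyya distance between two Gaussians:
DB = (m1-m2)^2/(4*(s1^2+s2^2)) + (1/2)*ln((s1^2+s2^2)/(2*s1*s2)).
(m1-m2)^2 = (-1)^2 = 1.
s1^2+s2^2 = 9 + 25 = 34.
term1 = 1/136 = 0.007353.
term2 = 0.5*ln(34/30.0) = 0.062582.
DB = 0.007353 + 0.062582 = 0.0699

0.0699


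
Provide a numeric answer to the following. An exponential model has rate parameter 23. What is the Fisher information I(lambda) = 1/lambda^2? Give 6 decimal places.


Fisher information for exponential: I(lambda) = 1/lambda^2.
lambda = 23, lambda^2 = 529.
I = 1/529 = 0.001890

0.001890


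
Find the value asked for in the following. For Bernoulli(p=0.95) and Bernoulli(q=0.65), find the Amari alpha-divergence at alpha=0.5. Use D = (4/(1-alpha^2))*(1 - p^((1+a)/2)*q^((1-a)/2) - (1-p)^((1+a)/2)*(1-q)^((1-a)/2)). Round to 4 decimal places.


Amari alpha-divergence:
D = (4/(1-alpha^2))*(1 - p^((1+a)/2)*q^((1-a)/2) - (1-p)^((1+a)/2)*(1-q)^((1-a)/2)).
alpha = 0.5, p = 0.95, q = 0.65.
e1 = (1+alpha)/2 = 0.75, e2 = (1-alpha)/2 = 0.25.
t1 = p^e1 * q^e2 = 0.95^0.75 * 0.65^0.25 = 0.864015.
t2 = (1-p)^e1 * (1-q)^e2 = 0.05^0.75 * 0.35^0.25 = 0.081329.
4/(1-alpha^2) = 5.333333.
D = 5.333333*(1 - 0.864015 - 0.081329) = 0.2915

0.2915


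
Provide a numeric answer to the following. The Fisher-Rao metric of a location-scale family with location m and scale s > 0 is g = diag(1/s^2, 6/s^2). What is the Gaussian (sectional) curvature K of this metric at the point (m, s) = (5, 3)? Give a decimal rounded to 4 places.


The metric has the form g = (A dm^2 + B ds^2)/s^2 with A = 1, B = 6.
Substitute u = sqrt(A/B)*m: g = B*(du^2 + ds^2)/s^2, i.e. B times the
Poincare upper half-plane metric, which has constant Gaussian curvature -1.
Scaling a 2D metric by a constant c divides the Gaussian curvature by c,
so K = -1/B = -1/(6) = -0.1667 everywhere (the point (m, s) = (5, 3) is irrelevant:
the curvature is constant).
The requested Gaussian curvature is K = -0.1667.

-0.1667


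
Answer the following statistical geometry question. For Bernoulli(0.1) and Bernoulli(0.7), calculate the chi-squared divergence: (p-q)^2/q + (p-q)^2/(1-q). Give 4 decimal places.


Chi-squared divergence between Bernoulli distributions:
chi^2 = (p-q)^2/q + (p-q)^2/(1-q).
p = 0.1, q = 0.7, p-q = -0.6.
(p-q)^2 = 0.36.
term1 = 0.36/0.7 = 0.514286.
term2 = 0.36/0.3 = 1.2.
chi^2 = 0.514286 + 1.2 = 1.7143

1.7143


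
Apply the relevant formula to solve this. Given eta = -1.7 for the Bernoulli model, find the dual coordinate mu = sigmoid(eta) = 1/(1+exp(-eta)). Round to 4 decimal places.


Dual coordinate (expectation parameter) for Bernoulli:
mu = 1/(1+exp(-eta)).
eta = -1.7.
exp(-eta) = exp(1.7) = 5.473947.
mu = 1/(1+5.473947) = 0.1545

0.1545


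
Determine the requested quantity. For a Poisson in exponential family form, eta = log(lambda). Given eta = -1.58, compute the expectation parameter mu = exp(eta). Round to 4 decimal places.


Expectation parameter for Poisson exponential family:
mu = exp(eta).
eta = -1.58.
mu = exp(-1.58) = 0.2060

0.2060


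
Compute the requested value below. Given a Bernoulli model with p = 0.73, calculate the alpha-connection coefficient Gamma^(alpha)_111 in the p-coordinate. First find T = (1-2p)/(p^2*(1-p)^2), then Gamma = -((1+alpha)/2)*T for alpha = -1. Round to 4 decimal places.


Skewness (Amari-Chentsov) tensor: T = (1-2p)/(p^2*(1-p)^2).
p = 0.73, 1-2p = -0.46, p^2 = 0.5329, (1-p)^2 = 0.0729.
T = -0.46/(0.5329 * 0.0729) = -11.840896.
In the p-coordinate, Gamma^(alpha) = Gamma^(0) - (alpha/2)*T with Gamma^(0) = (1/2)*g'(p) = -T/2,
so Gamma^(alpha) = -((1+alpha)/2)*T.
alpha = -1, -(1+alpha)/2 = 0.0.
Gamma = 0.0 * -11.840896 = 0.0000

0.0000


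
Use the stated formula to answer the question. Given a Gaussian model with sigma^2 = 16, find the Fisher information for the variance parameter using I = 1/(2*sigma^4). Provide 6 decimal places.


Fisher information for variance: I(sigma^2) = 1/(2*sigma^4).
sigma^2 = 16, so sigma^4 = 256.
I = 1/(2*256) = 1/512 = 0.001953

0.001953


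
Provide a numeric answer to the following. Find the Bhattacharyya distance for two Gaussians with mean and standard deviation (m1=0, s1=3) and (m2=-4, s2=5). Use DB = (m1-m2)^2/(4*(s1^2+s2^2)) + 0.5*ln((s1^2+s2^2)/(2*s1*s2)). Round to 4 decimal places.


Bhattacharyya distance between two Gaussians:
DB = (m1-m2)^2/(4*(s1^2+s2^2)) + (1/2)*ln((s1^2+s2^2)/(2*s1*s2)).
(m1-m2)^2 = (4)^2 = 16.
s1^2+s2^2 = 9 + 25 = 34.
term1 = 16/136 = 0.117647.
term2 = 0.5*ln(34/30.0) = 0.062582.
DB = 0.117647 + 0.062582 = 0.1802

0.1802


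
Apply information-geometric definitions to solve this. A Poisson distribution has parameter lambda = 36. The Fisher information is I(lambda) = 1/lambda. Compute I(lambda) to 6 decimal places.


Fisher information for Poisson: I(lambda) = 1/lambda.
lambda = 36.
I(lambda) = 1/36 = 0.027778

0.027778


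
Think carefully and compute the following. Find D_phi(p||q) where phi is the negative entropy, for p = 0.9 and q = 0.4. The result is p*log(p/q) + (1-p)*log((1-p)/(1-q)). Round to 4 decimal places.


Bregman divergence with negative entropy generator:
D = p*log(p/q) + (1-p)*log((1-p)/(1-q)).
p = 0.9, q = 0.4.
p*log(p/q) = 0.9*log(0.9/0.4) = 0.729837.
(1-p)*log((1-p)/(1-q)) = 0.1*log(0.1/0.6) = -0.179176.
D = 0.729837 + -0.179176 = 0.5507

0.5507


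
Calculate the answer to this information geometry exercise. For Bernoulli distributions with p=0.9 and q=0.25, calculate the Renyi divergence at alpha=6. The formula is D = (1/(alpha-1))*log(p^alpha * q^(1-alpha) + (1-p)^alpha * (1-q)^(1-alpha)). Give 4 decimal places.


Renyi divergence of order alpha between Bernoulli distributions:
D = (1/(alpha-1))*log(p^alpha * q^(1-alpha) + (1-p)^alpha * (1-q)^(1-alpha)).
alpha = 6, p = 0.9, q = 0.25.
p^alpha * q^(1-alpha) = 0.9^6 * 0.25^-5 = 544.195584.
(1-p)^alpha * (1-q)^(1-alpha) = 0.1^6 * 0.75^-5 = 4e-06.
sum = 544.195584 + 4e-06 = 544.195588.
D = (1/5)*log(544.195588) = 1.2599

1.2599


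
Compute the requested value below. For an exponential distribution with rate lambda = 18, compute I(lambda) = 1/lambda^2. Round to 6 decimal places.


Fisher information for exponential: I(lambda) = 1/lambda^2.
lambda = 18, lambda^2 = 324.
I = 1/324 = 0.003086

0.003086


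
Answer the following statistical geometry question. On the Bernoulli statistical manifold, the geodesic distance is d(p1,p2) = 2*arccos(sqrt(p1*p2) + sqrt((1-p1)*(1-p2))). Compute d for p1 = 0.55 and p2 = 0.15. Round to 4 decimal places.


Geodesic distance on Bernoulli manifold:
d(p1,p2) = 2*arccos(sqrt(p1*p2) + sqrt((1-p1)*(1-p2))).
sqrt(p1*p2) = sqrt(0.55*0.15) = 0.287228.
sqrt((1-p1)*(1-p2)) = sqrt(0.45*0.85) = 0.618466.
arg = 0.287228 + 0.618466 = 0.905694.
d = 2*arccos(0.905694) = 0.8756

0.8756


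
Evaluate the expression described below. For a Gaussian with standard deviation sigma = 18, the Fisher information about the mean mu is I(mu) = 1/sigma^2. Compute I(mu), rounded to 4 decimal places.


The Fisher information for the mean of a normal distribution is I(mu) = 1/sigma^2.
sigma = 18, so sigma^2 = 324.
I(mu) = 1/324 = 0.0031

0.0031


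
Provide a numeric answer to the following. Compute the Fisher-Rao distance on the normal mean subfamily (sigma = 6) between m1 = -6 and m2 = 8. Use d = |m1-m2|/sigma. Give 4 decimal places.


On the fixed-variance normal subfamily, geodesic distance = |m1-m2|/sigma.
|-6 - 8| = 14.
sigma = 6.
d = 14/6 = 2.3333

2.3333


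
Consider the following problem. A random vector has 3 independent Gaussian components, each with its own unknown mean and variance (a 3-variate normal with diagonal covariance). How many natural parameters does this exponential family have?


Exponential family dimension calculation:
Each univariate normal has two natural parameters (mu/sigma^2 and -1/(2 sigma^2)).
With 3 independent components, dim = 2 * 3 = 6.

6


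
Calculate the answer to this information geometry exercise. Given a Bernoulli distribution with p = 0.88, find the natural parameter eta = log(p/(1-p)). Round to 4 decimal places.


Natural parameter for Bernoulli: eta = log(p/(1-p)).
p = 0.88, 1-p = 0.12.
p/(1-p) = 7.333333.
eta = log(7.333333) = 1.9924

1.9924


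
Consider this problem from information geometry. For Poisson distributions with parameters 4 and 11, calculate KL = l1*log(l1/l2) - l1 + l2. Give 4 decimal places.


KL divergence for Poisson:
KL = l1*log(l1/l2) - l1 + l2.
l1 = 4, l2 = 11.
log(4/11) = -1.011601.
l1*log(l1/l2) = 4 * -1.011601 = -4.046404.
KL = -4.046404 - 4 + 11 = 2.9536

2.9536


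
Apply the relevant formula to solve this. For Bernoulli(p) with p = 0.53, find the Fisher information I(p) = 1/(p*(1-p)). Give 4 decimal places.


For Bernoulli(p), Fisher information is I(p) = 1/(p*(1-p)).
p = 0.53, 1-p = 0.47.
p*(1-p) = 0.2491.
I(p) = 1/0.2491 = 4.0145

4.0145


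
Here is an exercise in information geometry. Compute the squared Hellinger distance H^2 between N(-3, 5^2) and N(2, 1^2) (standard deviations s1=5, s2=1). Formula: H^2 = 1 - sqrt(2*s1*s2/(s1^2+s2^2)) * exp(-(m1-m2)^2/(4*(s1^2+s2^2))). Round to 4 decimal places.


Squared Hellinger distance for Gaussians:
H^2 = 1 - sqrt(2*s1*s2/(s1^2+s2^2)) * exp(-(m1-m2)^2/(4*(s1^2+s2^2))).
s1^2 = 25, s2^2 = 1, s1^2+s2^2 = 26.
sqrt(2*5*1/(26)) = 0.620174.
(m1-m2)^2 = (-5)^2 = 25.
exp(-25/(4*26)) = exp(-0.240385) = 0.786325.
H^2 = 1 - 0.620174*0.786325 = 0.5123

0.5123


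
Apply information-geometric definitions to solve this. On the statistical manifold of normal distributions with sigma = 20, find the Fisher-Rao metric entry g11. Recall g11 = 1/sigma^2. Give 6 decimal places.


For the 2-parameter normal family, the Fisher metric has:
  g11 = 1/sigma^2, g22 = 2/sigma^2.
sigma = 20, sigma^2 = 400.
g11 = 0.002500

0.002500


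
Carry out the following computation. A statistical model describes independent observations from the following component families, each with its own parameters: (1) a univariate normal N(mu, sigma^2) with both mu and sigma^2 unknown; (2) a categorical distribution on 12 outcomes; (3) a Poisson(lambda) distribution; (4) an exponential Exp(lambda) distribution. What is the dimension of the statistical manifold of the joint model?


The dimension of a statistical manifold equals the number of free
(independent) real parameters of the model. For a product of independent
blocks the parameter counts add.
- normal (mu, sigma^2): 2.
- categorical on 12 outcomes (probabilities sum to 1): 12-1 = 11.
- Poisson (lambda): 1.
- exponential (lambda): 1.
Total = 2 + 11 + 1 + 1 = 15.
Dimension = 15

15


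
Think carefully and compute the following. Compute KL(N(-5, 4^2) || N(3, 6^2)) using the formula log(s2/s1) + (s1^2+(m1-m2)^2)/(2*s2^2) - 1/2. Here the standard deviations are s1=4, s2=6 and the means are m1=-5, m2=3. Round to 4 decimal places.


KL divergence between normal distributions:
KL = log(s2/s1) + (s1^2 + (m1-m2)^2)/(2*s2^2) - 1/2.
log(6/4) = 0.405465.
(4^2 + (-5-3)^2)/(2*6^2) = (16 + 64)/72 = 1.111111.
KL = 0.405465 + 1.111111 - 0.5 = 1.0166

1.0166


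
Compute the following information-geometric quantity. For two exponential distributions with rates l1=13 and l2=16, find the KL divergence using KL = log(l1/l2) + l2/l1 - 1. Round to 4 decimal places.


KL divergence for exponential family:
KL = log(l1/l2) + l2/l1 - 1.
log(13/16) = -0.207639.
16/13 = 1.230769.
KL = -0.207639 + 1.230769 - 1 = 0.0231

0.0231


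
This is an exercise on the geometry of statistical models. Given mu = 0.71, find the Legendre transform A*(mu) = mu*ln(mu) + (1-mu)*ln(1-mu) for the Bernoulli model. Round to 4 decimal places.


Legendre transform for Bernoulli:
A*(mu) = mu*log(mu) + (1-mu)*log(1-mu).
mu = 0.71, 1-mu = 0.29.
mu*log(mu) = 0.71*log(0.71) = -0.243168.
(1-mu)*log(1-mu) = 0.29*log(0.29) = -0.358984.
A* = -0.243168 + -0.358984 = -0.6022

-0.6022


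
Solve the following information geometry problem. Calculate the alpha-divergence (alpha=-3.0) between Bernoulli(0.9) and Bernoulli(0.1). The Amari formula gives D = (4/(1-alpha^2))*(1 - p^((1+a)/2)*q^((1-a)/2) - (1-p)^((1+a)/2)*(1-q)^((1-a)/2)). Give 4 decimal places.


Amari alpha-divergence:
D = (4/(1-alpha^2))*(1 - p^((1+a)/2)*q^((1-a)/2) - (1-p)^((1+a)/2)*(1-q)^((1-a)/2)).
alpha = -3.0, p = 0.9, q = 0.1.
e1 = (1+alpha)/2 = -1.0, e2 = (1-alpha)/2 = 2.0.
t1 = p^e1 * q^e2 = 0.9^-1.0 * 0.1^2.0 = 0.011111.
t2 = (1-p)^e1 * (1-q)^e2 = 0.1^-1.0 * 0.9^2.0 = 8.1.
4/(1-alpha^2) = -0.5.
D = -0.5*(1 - 0.011111 - 8.1) = 3.5556

3.5556


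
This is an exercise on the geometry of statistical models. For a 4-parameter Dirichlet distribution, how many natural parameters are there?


Exponential family dimension calculation:
Dirichlet with 4 components has 4 natural parameters.

4


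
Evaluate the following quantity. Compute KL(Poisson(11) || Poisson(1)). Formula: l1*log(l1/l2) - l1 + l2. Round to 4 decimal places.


KL divergence for Poisson:
KL = l1*log(l1/l2) - l1 + l2.
l1 = 11, l2 = 1.
log(11/1) = 2.397895.
l1*log(l1/l2) = 11 * 2.397895 = 26.376848.
KL = 26.376848 - 11 + 1 = 16.3768

16.3768


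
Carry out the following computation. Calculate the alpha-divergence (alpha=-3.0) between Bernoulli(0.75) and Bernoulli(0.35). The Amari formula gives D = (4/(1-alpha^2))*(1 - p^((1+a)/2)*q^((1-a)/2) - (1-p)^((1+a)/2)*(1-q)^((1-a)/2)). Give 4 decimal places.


Amari alpha-divergence:
D = (4/(1-alpha^2))*(1 - p^((1+a)/2)*q^((1-a)/2) - (1-p)^((1+a)/2)*(1-q)^((1-a)/2)).
alpha = -3.0, p = 0.75, q = 0.35.
e1 = (1+alpha)/2 = -1.0, e2 = (1-alpha)/2 = 2.0.
t1 = p^e1 * q^e2 = 0.75^-1.0 * 0.35^2.0 = 0.163333.
t2 = (1-p)^e1 * (1-q)^e2 = 0.25^-1.0 * 0.65^2.0 = 1.69.
4/(1-alpha^2) = -0.5.
D = -0.5*(1 - 0.163333 - 1.69) = 0.4267

0.4267


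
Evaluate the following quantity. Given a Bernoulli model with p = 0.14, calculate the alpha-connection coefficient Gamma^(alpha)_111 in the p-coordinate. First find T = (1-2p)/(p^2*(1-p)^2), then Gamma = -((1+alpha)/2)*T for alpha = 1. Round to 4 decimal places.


Skewness (Amari-Chentsov) tensor: T = (1-2p)/(p^2*(1-p)^2).
p = 0.14, 1-2p = 0.72, p^2 = 0.0196, (1-p)^2 = 0.7396.
T = 0.72/(0.0196 * 0.7396) = 49.668326.
In the p-coordinate, Gamma^(alpha) = Gamma^(0) - (alpha/2)*T with Gamma^(0) = (1/2)*g'(p) = -T/2,
so Gamma^(alpha) = -((1+alpha)/2)*T.
alpha = 1, -(1+alpha)/2 = -1.0.
Gamma = -1.0 * 49.668326 = -49.6683

-49.6683


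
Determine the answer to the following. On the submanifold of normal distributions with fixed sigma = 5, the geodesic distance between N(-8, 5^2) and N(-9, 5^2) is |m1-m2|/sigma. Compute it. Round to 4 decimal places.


On the fixed-variance normal subfamily, geodesic distance = |m1-m2|/sigma.
|-8 - -9| = 1.
sigma = 5.
d = 1/5 = 0.2000

0.2000


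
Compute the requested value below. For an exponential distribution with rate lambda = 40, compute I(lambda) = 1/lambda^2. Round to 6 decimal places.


Fisher information for exponential: I(lambda) = 1/lambda^2.
lambda = 40, lambda^2 = 1600.
I = 1/1600 = 0.000625

0.000625


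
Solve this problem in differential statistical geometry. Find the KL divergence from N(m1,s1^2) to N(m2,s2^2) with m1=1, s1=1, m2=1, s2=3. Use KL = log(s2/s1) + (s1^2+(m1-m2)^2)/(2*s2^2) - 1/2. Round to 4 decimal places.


KL divergence between normal distributions:
KL = log(s2/s1) + (s1^2 + (m1-m2)^2)/(2*s2^2) - 1/2.
log(3/1) = 1.098612.
(1^2 + (1-1)^2)/(2*3^2) = (1 + 0)/18 = 0.055556.
KL = 1.098612 + 0.055556 - 0.5 = 0.6542

0.6542


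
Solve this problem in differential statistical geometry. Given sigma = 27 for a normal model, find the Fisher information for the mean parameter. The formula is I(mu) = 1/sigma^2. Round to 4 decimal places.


The Fisher information for the mean of a normal distribution is I(mu) = 1/sigma^2.
sigma = 27, so sigma^2 = 729.
I(mu) = 1/729 = 0.0014

0.0014


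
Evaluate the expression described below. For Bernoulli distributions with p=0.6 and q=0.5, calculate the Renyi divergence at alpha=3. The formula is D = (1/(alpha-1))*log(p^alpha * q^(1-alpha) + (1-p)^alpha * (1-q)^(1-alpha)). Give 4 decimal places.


Renyi divergence of order alpha between Bernoulli distributions:
D = (1/(alpha-1))*log(p^alpha * q^(1-alpha) + (1-p)^alpha * (1-q)^(1-alpha)).
alpha = 3, p = 0.6, q = 0.5.
p^alpha * q^(1-alpha) = 0.6^3 * 0.5^-2 = 0.864.
(1-p)^alpha * (1-q)^(1-alpha) = 0.4^3 * 0.5^-2 = 0.256.
sum = 0.864 + 0.256 = 1.12.
D = (1/2)*log(1.12) = 0.0567

0.0567


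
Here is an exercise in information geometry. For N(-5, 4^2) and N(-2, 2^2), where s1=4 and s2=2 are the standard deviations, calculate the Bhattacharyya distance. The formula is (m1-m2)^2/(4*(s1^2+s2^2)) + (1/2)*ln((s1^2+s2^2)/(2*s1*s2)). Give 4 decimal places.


Bhattacharyya distance between two Gaussians:
DB = (m1-m2)^2/(4*(s1^2+s2^2)) + (1/2)*ln((s1^2+s2^2)/(2*s1*s2)).
(m1-m2)^2 = (-3)^2 = 9.
s1^2+s2^2 = 16 + 4 = 20.
term1 = 9/80 = 0.1125.
term2 = 0.5*ln(20/16.0) = 0.111572.
DB = 0.1125 + 0.111572 = 0.2241

0.2241


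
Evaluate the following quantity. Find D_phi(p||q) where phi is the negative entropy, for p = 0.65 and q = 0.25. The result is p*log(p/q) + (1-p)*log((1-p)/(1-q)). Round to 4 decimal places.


Bregman divergence with negative entropy generator:
D = p*log(p/q) + (1-p)*log((1-p)/(1-q)).
p = 0.65, q = 0.25.
p*log(p/q) = 0.65*log(0.65/0.25) = 0.621082.
(1-p)*log((1-p)/(1-q)) = 0.35*log(0.35/0.75) = -0.266749.
D = 0.621082 + -0.266749 = 0.3543

0.3543


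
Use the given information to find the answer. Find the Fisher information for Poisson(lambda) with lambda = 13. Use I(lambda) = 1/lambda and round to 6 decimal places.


Fisher information for Poisson: I(lambda) = 1/lambda.
lambda = 13.
I(lambda) = 1/13 = 0.076923

0.076923


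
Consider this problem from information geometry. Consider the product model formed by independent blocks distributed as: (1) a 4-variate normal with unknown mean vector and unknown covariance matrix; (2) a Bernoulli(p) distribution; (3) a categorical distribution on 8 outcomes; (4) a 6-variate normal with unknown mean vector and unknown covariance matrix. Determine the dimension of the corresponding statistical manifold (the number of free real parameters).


The dimension of a statistical manifold equals the number of free
(independent) real parameters of the model. For a product of independent
blocks the parameter counts add.
- 4-variate normal: 4 (mean) + 4*5/2 = 10 (symmetric covariance) = 14.
- Bernoulli (p): 1.
- categorical on 8 outcomes (probabilities sum to 1): 8-1 = 7.
- 6-variate normal: 6 (mean) + 6*7/2 = 21 (symmetric covariance) = 27.
Total = 14 + 1 + 7 + 27 = 49.
Dimension = 49

49


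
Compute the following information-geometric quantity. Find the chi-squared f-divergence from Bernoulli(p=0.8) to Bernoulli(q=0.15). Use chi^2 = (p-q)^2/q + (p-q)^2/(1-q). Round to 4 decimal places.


Chi-squared divergence between Bernoulli distributions:
chi^2 = (p-q)^2/q + (p-q)^2/(1-q).
p = 0.8, q = 0.15, p-q = 0.65.
(p-q)^2 = 0.4225.
term1 = 0.4225/0.15 = 2.816667.
term2 = 0.4225/0.85 = 0.497059.
chi^2 = 2.816667 + 0.497059 = 3.3137

3.3137


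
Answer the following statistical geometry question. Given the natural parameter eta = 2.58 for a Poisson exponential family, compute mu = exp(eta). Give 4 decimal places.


Expectation parameter for Poisson exponential family:
mu = exp(eta).
eta = 2.58.
mu = exp(2.58) = 13.1971

13.1971


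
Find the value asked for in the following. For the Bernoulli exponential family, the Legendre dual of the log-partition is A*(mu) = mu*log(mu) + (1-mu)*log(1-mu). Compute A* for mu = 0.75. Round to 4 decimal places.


Legendre transform for Bernoulli:
A*(mu) = mu*log(mu) + (1-mu)*log(1-mu).
mu = 0.75, 1-mu = 0.25.
mu*log(mu) = 0.75*log(0.75) = -0.215762.
(1-mu)*log(1-mu) = 0.25*log(0.25) = -0.346574.
A* = -0.215762 + -0.346574 = -0.5623

-0.5623


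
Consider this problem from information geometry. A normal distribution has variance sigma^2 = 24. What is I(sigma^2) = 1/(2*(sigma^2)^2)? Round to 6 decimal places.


Fisher information for variance: I(sigma^2) = 1/(2*sigma^4).
sigma^2 = 24, so sigma^4 = 576.
I = 1/(2*576) = 1/1152 = 0.000868

0.000868


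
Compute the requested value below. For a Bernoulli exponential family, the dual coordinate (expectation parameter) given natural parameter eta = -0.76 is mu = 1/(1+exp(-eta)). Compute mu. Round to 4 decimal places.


Dual coordinate (expectation parameter) for Bernoulli:
mu = 1/(1+exp(-eta)).
eta = -0.76.
exp(-eta) = exp(0.76) = 2.138276.
mu = 1/(1+2.138276) = 0.3186

0.3186


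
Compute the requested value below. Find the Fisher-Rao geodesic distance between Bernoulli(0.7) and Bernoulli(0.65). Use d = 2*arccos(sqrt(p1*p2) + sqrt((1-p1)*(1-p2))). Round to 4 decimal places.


Geodesic distance on Bernoulli manifold:
d(p1,p2) = 2*arccos(sqrt(p1*p2) + sqrt((1-p1)*(1-p2))).
sqrt(p1*p2) = sqrt(0.7*0.65) = 0.674537.
sqrt((1-p1)*(1-p2)) = sqrt(0.3*0.35) = 0.324037.
arg = 0.674537 + 0.324037 = 0.998574.
d = 2*arccos(0.998574) = 0.1068

0.1068


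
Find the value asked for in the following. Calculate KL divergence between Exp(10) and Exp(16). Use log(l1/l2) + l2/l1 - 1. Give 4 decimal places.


KL divergence for exponential family:
KL = log(l1/l2) + l2/l1 - 1.
log(10/16) = -0.470004.
16/10 = 1.6.
KL = -0.470004 + 1.6 - 1 = 0.1300

0.1300


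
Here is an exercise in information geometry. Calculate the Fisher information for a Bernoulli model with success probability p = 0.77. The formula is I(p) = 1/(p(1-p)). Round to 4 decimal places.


For Bernoulli(p), Fisher information is I(p) = 1/(p*(1-p)).
p = 0.77, 1-p = 0.23.
p*(1-p) = 0.1771.
I(p) = 1/0.1771 = 5.6465

5.6465


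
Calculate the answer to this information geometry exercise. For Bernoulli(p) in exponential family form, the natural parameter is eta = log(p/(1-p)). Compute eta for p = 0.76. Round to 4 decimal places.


Natural parameter for Bernoulli: eta = log(p/(1-p)).
p = 0.76, 1-p = 0.24.
p/(1-p) = 3.166667.
eta = log(3.166667) = 1.1527

1.1527


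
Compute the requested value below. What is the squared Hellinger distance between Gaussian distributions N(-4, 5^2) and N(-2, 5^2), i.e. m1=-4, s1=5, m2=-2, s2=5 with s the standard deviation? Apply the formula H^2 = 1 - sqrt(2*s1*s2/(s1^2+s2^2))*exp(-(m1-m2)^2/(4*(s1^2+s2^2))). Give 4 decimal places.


Squared Hellinger distance for Gaussians:
H^2 = 1 - sqrt(2*s1*s2/(s1^2+s2^2)) * exp(-(m1-m2)^2/(4*(s1^2+s2^2))).
s1^2 = 25, s2^2 = 25, s1^2+s2^2 = 50.
sqrt(2*5*5/(50)) = 1.0.
(m1-m2)^2 = (-2)^2 = 4.
exp(-4/(4*50)) = exp(-0.02) = 0.980199.
H^2 = 1 - 1.0*0.980199 = 0.0198

0.0198


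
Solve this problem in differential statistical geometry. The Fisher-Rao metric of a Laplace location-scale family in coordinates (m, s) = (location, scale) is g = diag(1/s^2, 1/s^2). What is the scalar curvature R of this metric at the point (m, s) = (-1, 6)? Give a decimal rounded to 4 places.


The metric has the form g = (A dm^2 + B ds^2)/s^2 with A = 1, B = 1.
Substitute u = sqrt(A/B)*m: g = B*(du^2 + ds^2)/s^2, i.e. B times the
Poincare upper half-plane metric, which has constant Gaussian curvature -1.
Scaling a 2D metric by a constant c divides the Gaussian curvature by c,
so K = -1/B = -1/(1) = -1.0000 everywhere (the point (m, s) = (-1, 6) is irrelevant:
the curvature is constant).
Scalar curvature in dimension 2: R = 2K = -2/(1) = -2.0000.

-2.0000


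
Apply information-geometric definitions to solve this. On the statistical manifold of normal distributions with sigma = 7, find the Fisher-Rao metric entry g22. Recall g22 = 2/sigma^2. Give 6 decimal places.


For the 2-parameter normal family, the Fisher metric has:
  g11 = 1/sigma^2, g22 = 2/sigma^2.
sigma = 7, sigma^2 = 49.
g22 = 0.040816

0.040816


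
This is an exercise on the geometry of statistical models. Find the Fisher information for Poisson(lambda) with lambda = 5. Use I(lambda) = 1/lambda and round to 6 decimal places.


Fisher information for Poisson: I(lambda) = 1/lambda.
lambda = 5.
I(lambda) = 1/5 = 0.200000

0.200000


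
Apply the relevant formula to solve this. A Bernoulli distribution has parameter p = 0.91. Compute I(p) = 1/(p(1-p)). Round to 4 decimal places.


For Bernoulli(p), Fisher information is I(p) = 1/(p*(1-p)).
p = 0.91, 1-p = 0.09.
p*(1-p) = 0.0819.
I(p) = 1/0.0819 = 12.2100

12.2100


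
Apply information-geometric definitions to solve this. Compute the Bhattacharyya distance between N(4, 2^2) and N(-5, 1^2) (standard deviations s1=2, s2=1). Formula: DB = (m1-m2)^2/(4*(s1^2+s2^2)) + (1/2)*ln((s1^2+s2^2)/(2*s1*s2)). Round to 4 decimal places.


Bhattacharyya distance between two Gaussians:
DB = (m1-m2)^2/(4*(s1^2+s2^2)) + (1/2)*ln((s1^2+s2^2)/(2*s1*s2)).
(m1-m2)^2 = (9)^2 = 81.
s1^2+s2^2 = 4 + 1 = 5.
term1 = 81/20 = 4.05.
term2 = 0.5*ln(5/4.0) = 0.111572.
DB = 4.05 + 0.111572 = 4.1616

4.1616


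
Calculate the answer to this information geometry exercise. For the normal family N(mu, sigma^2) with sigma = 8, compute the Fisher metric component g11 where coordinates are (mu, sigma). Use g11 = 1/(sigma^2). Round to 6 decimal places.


For the 2-parameter normal family, the Fisher metric has:
  g11 = 1/sigma^2, g22 = 2/sigma^2.
sigma = 8, sigma^2 = 64.
g11 = 0.015625

0.015625
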